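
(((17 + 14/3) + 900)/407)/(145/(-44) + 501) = 11060/2430789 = 0.00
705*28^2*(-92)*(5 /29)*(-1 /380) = 12712560 /551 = 23071.80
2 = 2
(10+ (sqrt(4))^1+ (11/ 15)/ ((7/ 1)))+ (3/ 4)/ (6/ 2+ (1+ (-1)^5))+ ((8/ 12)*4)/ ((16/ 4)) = 1823/ 140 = 13.02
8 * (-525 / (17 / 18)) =-75600 / 17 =-4447.06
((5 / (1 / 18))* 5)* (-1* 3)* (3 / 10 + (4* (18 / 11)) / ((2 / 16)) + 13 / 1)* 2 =-1950210 / 11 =-177291.82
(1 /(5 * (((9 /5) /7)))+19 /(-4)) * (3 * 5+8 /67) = -144859 /2412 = -60.06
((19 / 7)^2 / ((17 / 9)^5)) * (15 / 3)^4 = 13322930625 / 69572993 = 191.50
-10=-10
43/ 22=1.95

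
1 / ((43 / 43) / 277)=277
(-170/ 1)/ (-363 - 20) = 170/ 383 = 0.44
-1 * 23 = -23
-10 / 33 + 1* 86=2828 / 33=85.70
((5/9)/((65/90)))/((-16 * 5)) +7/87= 641/9048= 0.07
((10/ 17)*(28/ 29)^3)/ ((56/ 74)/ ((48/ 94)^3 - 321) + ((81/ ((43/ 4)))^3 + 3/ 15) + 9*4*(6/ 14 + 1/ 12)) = 94119078661605152400/ 79357051442222293727797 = 0.00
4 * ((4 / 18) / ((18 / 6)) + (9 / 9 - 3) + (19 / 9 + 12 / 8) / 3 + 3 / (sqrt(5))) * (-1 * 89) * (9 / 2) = 1157 - 4806 * sqrt(5) / 5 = -992.31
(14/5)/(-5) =-14/25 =-0.56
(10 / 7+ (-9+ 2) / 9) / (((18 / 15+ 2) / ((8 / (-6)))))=-205 / 756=-0.27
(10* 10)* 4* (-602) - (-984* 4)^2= -15732896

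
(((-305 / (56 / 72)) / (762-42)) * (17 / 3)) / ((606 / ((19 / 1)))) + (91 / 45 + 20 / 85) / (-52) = -31539727 / 224995680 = -0.14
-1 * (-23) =23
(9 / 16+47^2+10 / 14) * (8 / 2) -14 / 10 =1237559 / 140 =8839.71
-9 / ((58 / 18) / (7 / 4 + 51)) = -17091 / 116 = -147.34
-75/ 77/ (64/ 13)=-975/ 4928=-0.20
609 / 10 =60.90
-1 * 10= -10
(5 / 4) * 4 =5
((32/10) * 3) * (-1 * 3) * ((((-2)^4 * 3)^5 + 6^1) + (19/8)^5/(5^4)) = -46965468509964891/6400000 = -7338354454.68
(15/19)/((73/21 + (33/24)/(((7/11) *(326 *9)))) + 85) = 2464560/276205147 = 0.01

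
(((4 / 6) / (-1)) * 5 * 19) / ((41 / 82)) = -380 / 3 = -126.67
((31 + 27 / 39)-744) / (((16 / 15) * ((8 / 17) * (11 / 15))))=-8854875 / 4576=-1935.07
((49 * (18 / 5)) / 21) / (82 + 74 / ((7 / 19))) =49 / 1650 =0.03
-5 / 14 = -0.36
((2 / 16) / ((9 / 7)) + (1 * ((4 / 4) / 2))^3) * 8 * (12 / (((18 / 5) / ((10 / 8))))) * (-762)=-50800 / 9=-5644.44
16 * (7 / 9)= 12.44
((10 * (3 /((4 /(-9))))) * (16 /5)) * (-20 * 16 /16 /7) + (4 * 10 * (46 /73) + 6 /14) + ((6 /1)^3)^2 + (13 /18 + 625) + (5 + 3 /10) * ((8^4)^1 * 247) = 248805812579 /45990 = 5409998.10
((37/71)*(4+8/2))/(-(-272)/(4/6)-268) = 74/2485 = 0.03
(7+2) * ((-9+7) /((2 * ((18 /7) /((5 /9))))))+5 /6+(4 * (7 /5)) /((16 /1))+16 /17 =551 /3060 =0.18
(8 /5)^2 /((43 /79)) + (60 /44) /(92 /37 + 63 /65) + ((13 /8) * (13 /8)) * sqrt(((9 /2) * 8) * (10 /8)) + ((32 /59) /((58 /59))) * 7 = 25536239229 /2850049675 + 507 * sqrt(5) /64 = 26.67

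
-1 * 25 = -25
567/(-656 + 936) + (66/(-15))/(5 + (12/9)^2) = 3357/2440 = 1.38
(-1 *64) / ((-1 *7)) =64 / 7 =9.14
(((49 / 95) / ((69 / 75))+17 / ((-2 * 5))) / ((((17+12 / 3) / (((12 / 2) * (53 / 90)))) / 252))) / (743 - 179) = -263887 / 3080850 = -0.09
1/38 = 0.03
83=83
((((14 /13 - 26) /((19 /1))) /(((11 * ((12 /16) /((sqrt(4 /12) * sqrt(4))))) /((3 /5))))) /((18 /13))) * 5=-48 * sqrt(3) /209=-0.40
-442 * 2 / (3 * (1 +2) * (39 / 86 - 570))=76024 / 440829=0.17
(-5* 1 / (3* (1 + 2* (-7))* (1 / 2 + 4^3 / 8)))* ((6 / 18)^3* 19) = 190 / 17901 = 0.01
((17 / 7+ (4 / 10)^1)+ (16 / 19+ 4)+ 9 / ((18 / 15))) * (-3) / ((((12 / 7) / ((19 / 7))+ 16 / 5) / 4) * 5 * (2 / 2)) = -60531 / 6370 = -9.50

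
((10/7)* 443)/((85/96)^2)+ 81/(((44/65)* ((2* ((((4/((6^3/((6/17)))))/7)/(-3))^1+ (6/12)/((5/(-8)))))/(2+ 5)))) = 249968662407/880328680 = 283.95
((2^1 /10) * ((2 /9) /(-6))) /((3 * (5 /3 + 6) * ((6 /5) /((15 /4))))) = -5 /4968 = -0.00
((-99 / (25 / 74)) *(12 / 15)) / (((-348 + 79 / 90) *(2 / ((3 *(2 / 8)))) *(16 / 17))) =0.27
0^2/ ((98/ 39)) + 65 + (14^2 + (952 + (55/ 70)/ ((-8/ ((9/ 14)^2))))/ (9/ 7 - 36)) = 177997115/ 762048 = 233.58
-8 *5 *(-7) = 280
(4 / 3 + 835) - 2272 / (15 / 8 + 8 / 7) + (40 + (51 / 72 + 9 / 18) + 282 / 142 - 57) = 69.68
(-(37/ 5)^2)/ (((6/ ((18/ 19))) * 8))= -4107/ 3800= -1.08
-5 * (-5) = 25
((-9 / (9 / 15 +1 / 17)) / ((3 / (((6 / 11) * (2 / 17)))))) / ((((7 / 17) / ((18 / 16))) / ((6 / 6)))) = -6885 / 8624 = -0.80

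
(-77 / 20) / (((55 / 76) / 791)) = -105203 / 25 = -4208.12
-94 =-94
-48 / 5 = -9.60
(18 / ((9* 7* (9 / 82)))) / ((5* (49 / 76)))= 12464 / 15435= 0.81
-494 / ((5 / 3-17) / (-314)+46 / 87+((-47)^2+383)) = -6747546 / 35412017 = -0.19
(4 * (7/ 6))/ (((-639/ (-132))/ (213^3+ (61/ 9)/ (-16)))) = 107149958839/ 11502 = 9315767.59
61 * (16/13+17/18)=31049/234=132.69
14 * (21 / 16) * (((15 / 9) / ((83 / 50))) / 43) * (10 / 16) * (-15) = -459375 / 114208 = -4.02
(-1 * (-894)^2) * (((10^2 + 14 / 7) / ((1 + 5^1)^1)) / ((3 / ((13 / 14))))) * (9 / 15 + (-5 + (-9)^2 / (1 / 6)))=-10126852944 / 5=-2025370588.80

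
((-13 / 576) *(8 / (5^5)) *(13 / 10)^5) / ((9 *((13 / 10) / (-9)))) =371293 / 2250000000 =0.00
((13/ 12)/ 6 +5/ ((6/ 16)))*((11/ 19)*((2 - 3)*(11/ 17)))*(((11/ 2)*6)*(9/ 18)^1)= -1295063/ 15504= -83.53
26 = 26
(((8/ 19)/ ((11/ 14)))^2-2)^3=-418811196871432/ 83344647990241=-5.03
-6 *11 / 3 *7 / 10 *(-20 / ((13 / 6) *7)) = 264 / 13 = 20.31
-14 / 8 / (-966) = 1 / 552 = 0.00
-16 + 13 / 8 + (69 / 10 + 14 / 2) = -0.48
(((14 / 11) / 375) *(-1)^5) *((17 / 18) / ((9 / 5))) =-119 / 66825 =-0.00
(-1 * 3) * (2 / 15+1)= -17 / 5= -3.40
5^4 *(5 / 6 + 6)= 25625 / 6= 4270.83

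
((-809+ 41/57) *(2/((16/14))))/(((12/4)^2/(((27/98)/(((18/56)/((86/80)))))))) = -247637/1710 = -144.82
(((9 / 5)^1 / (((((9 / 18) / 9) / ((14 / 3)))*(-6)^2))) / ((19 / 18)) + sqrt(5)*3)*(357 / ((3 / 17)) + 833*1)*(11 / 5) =11875248 / 475 + 94248*sqrt(5) / 5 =67149.51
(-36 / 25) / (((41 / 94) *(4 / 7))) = -5922 / 1025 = -5.78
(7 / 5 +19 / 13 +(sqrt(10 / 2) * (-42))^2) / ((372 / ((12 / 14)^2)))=1720458 / 98735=17.43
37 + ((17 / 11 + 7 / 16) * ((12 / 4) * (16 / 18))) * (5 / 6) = 16397 / 396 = 41.41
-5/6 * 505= -2525/6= -420.83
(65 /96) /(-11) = -65 /1056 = -0.06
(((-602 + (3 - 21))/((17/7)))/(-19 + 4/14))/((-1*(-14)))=2170/2227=0.97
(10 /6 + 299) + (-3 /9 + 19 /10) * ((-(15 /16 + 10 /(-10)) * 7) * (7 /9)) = 1301183 /4320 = 301.20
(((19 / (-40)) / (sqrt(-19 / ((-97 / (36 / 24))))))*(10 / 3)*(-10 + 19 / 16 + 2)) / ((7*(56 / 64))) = 109*sqrt(11058) / 3528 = 3.25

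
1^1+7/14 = 3/2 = 1.50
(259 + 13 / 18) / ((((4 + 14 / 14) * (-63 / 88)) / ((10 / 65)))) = -82280 / 7371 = -11.16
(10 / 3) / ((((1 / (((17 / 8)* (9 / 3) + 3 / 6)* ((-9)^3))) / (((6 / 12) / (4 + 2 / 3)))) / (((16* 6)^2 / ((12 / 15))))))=-144342000 / 7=-20620285.71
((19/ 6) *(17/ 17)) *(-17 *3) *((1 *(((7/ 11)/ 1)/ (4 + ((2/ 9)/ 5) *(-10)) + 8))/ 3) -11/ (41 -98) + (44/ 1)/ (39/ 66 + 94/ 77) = -1551807371/ 3731904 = -415.82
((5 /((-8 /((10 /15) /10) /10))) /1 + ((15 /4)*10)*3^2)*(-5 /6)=-20225 /72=-280.90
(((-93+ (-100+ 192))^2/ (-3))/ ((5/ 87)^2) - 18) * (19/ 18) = -18829/ 150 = -125.53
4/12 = 1/3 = 0.33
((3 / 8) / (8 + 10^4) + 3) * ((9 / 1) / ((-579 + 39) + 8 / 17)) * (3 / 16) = -12249945 / 1305505792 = -0.01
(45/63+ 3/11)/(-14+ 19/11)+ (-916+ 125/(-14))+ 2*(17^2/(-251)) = -439907437/474390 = -927.31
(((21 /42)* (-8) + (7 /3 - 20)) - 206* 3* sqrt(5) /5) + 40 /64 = -297.42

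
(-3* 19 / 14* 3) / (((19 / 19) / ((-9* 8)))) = 879.43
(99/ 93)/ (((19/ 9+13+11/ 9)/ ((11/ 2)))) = 0.36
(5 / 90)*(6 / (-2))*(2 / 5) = -1 / 15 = -0.07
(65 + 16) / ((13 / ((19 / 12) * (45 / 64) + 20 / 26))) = 11.73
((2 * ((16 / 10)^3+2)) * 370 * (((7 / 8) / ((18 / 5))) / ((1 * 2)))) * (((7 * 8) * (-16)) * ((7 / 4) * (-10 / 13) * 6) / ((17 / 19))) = 979948256 / 221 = 4434155.00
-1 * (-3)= 3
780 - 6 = 774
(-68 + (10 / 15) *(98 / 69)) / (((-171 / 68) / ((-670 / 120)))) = -15809320 / 106191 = -148.88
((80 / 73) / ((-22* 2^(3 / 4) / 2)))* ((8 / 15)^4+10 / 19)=-4672592* 2^(1 / 4) / 154477125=-0.04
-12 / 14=-6 / 7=-0.86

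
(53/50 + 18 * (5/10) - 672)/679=-33097/33950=-0.97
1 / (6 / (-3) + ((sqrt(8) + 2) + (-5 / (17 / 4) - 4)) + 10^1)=697 / 2206 - 289 * sqrt(2) / 2206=0.13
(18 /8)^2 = 81 /16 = 5.06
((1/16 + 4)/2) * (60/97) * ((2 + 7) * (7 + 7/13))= 33075/388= 85.24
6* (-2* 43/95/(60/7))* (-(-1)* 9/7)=-387/475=-0.81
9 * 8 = 72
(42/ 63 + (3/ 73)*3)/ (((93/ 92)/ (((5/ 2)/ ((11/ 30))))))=397900/ 74679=5.33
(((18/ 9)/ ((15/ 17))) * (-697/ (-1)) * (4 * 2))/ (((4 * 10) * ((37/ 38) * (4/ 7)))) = 1575917/ 2775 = 567.90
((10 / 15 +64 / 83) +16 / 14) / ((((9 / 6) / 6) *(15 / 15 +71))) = 0.14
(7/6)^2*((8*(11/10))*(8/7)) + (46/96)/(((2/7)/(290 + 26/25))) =903217/1800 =501.79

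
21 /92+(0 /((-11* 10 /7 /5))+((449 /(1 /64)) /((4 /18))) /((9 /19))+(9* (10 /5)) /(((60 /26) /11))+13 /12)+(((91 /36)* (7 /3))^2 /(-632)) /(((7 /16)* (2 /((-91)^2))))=28882291529507 /105967440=272558.17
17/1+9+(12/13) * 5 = 398/13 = 30.62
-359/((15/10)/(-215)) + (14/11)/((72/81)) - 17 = 51441.10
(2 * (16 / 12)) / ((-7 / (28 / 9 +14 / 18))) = -40 / 27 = -1.48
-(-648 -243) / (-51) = -17.47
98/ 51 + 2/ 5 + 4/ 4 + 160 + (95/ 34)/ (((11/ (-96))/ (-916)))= 3712501/ 165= 22500.01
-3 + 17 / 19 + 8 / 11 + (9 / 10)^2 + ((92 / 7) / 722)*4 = -1376443 / 2779700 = -0.50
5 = 5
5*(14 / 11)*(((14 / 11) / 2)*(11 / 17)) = 490 / 187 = 2.62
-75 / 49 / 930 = -5 / 3038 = -0.00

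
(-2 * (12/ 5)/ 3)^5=-10.49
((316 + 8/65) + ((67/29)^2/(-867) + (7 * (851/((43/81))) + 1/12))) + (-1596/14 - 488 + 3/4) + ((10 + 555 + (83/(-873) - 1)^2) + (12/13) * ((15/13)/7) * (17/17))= 1083858455236673752693/94227035128079490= 11502.63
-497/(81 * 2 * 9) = -497/1458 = -0.34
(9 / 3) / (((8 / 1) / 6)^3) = 81 / 64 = 1.27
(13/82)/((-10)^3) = -13/82000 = -0.00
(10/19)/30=0.02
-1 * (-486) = 486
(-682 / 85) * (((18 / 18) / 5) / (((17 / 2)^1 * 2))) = -0.09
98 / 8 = 49 / 4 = 12.25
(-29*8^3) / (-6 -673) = 14848 / 679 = 21.87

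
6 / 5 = 1.20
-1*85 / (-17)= 5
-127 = -127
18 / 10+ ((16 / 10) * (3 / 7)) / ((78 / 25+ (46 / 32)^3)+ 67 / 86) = 1.90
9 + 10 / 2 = 14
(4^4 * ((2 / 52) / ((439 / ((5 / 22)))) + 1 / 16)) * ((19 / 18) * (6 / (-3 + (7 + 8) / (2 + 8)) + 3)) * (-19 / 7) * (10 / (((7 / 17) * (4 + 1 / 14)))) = 463621280 / 1694979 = 273.53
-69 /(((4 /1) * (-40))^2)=-69 /25600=-0.00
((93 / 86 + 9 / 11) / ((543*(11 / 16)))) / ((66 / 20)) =47920 / 31077519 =0.00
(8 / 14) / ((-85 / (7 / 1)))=-4 / 85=-0.05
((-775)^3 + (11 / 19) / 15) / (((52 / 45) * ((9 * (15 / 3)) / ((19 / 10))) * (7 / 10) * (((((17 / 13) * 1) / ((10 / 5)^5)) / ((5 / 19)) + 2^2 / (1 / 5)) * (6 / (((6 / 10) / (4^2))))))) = -33165761716 / 4401915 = -7534.39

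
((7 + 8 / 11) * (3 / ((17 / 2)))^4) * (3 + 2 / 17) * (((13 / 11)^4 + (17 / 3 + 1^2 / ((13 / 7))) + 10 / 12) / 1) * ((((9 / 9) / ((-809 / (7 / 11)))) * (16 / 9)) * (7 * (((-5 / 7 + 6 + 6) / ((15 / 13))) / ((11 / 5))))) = -192560917825920 / 1316718699354619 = -0.15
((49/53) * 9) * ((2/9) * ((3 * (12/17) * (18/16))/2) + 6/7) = 16821/1802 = 9.33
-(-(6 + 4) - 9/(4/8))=28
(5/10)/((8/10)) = 5/8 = 0.62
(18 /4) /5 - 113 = -1121 /10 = -112.10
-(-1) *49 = 49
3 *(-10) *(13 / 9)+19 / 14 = -1763 / 42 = -41.98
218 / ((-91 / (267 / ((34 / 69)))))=-2008107 / 1547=-1298.07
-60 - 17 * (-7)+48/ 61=3647/ 61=59.79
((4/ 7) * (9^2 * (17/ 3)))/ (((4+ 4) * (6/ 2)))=153/ 14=10.93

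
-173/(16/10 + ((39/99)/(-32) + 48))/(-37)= 913440/9687451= 0.09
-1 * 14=-14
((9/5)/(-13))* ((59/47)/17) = -531/51935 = -0.01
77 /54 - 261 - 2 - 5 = -14395 /54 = -266.57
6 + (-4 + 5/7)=19/7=2.71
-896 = -896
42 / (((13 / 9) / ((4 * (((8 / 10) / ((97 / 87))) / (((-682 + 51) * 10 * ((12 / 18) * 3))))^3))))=-995656536 / 46576479469963421875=-0.00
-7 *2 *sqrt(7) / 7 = -2 *sqrt(7) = -5.29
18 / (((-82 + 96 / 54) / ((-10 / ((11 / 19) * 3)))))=270 / 209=1.29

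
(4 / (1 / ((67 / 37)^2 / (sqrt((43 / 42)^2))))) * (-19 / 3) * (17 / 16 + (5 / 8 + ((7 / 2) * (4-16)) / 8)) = 34031109 / 117734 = 289.05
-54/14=-27/7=-3.86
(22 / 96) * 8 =11 / 6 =1.83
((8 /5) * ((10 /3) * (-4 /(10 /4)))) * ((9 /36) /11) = -32 /165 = -0.19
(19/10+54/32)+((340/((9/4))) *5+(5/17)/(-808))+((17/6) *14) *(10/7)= 1008536161/1236240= 815.81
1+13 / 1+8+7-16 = 13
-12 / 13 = -0.92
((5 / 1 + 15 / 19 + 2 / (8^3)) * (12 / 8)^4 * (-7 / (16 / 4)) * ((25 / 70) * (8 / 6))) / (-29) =3804165 / 4513792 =0.84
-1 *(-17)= 17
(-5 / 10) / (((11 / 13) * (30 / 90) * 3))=-13 / 22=-0.59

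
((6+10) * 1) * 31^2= 15376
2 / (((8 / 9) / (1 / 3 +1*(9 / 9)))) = 3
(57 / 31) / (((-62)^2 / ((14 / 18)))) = 133 / 357492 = 0.00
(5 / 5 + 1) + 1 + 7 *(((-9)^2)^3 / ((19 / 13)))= 48361188 / 19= 2545325.68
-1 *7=-7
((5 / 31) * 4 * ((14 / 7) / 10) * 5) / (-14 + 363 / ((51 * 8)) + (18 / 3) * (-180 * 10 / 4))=-2720 / 11438473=-0.00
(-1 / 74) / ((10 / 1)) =-0.00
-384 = -384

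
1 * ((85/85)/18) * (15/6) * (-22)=-55/18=-3.06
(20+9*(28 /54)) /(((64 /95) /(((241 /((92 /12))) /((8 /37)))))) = 31343255 /5888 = 5323.24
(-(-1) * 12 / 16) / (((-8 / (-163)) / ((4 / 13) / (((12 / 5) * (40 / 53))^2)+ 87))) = 425207179 / 319488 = 1330.90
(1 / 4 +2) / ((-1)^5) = -9 / 4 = -2.25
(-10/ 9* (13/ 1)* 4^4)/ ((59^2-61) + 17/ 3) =-33280/ 30831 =-1.08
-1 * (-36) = 36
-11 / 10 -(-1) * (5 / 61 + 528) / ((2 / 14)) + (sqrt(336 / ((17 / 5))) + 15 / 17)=4 * sqrt(1785) / 17 + 38331213 / 10370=3706.30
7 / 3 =2.33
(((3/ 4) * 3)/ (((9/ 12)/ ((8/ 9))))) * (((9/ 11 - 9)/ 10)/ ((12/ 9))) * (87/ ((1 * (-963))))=174/ 1177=0.15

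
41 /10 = 4.10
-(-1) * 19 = 19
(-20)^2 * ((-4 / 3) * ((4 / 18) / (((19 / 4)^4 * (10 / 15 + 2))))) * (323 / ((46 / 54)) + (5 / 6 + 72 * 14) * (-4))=25832960000 / 80929341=319.20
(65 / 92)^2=4225 / 8464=0.50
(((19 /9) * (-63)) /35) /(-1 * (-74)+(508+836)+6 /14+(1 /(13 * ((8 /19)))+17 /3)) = -2184 /818585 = -0.00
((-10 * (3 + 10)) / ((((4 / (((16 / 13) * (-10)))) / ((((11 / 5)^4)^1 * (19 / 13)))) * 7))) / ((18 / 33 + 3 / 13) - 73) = -27.09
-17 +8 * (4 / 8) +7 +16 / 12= -14 / 3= -4.67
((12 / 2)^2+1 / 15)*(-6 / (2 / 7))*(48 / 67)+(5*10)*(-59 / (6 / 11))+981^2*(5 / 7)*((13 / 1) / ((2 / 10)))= 314289296704 / 7035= 44675095.48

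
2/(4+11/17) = 34/79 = 0.43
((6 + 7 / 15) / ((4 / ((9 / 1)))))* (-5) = -291 / 4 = -72.75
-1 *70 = -70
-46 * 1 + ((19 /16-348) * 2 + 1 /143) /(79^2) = -329219883 /7139704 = -46.11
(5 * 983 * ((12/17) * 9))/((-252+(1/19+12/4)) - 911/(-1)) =3361860/71281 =47.16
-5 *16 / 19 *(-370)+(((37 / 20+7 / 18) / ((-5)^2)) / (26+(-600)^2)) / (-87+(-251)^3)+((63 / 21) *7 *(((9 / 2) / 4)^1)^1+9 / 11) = 8472575636007401825023 / 5354466663594114000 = 1582.34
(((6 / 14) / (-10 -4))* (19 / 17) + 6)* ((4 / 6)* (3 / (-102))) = -0.12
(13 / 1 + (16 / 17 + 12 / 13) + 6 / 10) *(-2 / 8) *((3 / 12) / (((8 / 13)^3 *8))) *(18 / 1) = -406107 / 43520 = -9.33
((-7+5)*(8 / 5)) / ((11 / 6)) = -96 / 55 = -1.75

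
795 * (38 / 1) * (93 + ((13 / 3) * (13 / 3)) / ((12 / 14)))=31242175 / 9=3471352.78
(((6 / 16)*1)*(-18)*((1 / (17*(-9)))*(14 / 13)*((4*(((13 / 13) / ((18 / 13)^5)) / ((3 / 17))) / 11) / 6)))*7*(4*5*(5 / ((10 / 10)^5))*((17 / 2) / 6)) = 594782825 / 187067232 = 3.18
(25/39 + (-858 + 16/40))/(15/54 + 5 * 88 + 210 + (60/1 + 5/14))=-3509247/2910050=-1.21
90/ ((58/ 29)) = 45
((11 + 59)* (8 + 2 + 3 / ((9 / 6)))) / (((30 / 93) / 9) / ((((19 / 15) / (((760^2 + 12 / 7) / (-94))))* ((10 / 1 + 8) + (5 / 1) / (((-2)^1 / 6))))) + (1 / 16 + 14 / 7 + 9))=-23439749760 / 1308591667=-17.91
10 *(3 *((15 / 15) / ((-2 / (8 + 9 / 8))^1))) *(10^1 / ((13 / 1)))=-5475 / 52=-105.29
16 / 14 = 8 / 7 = 1.14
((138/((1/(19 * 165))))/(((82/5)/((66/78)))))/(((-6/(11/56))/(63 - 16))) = -2050305675/59696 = -34345.78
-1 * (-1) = 1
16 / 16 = 1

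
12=12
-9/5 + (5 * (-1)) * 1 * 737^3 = -10007888834/5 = -2001577766.80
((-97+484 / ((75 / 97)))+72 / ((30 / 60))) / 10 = 50473 / 750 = 67.30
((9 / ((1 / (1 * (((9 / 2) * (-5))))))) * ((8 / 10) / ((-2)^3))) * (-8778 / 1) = -355509 / 2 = -177754.50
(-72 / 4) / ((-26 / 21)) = 14.54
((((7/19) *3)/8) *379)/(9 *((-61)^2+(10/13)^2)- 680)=1345071/842934392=0.00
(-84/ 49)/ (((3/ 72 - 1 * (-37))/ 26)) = -7488/ 6223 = -1.20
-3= -3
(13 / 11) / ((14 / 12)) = 78 / 77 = 1.01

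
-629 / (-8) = 629 / 8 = 78.62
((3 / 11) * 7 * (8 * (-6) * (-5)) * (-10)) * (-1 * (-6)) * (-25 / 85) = 1512000 / 187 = 8085.56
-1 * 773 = -773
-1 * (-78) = 78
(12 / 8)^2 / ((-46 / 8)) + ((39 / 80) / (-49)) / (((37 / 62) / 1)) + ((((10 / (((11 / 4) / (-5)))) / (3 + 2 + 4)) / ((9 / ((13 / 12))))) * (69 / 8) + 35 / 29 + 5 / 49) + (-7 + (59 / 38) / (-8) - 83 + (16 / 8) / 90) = -149637440937613 / 1637739900720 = -91.37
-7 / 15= -0.47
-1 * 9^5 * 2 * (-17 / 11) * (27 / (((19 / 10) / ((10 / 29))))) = 5420698200 / 6061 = 894357.07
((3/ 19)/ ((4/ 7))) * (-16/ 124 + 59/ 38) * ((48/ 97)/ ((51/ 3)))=211302/ 18453959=0.01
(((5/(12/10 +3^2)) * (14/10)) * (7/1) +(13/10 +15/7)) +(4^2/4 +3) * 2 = 79421/3570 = 22.25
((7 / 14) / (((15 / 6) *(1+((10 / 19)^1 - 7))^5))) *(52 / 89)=-2476099 / 104117411840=-0.00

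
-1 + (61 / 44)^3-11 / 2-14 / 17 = -6746731 / 1448128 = -4.66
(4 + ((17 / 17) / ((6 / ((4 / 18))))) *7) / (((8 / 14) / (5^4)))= 503125 / 108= 4658.56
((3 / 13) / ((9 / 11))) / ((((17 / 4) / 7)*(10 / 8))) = 1232 / 3315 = 0.37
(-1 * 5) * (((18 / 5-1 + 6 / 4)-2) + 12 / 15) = -29 / 2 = -14.50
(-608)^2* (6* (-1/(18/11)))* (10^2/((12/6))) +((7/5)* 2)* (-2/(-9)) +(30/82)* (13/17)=-2125660387709/31365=-67771732.43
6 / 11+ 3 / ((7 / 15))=537 / 77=6.97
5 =5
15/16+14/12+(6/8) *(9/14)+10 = 12.59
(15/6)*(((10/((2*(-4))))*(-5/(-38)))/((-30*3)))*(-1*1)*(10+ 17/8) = -2425/43776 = -0.06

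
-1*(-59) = 59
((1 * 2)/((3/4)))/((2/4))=16/3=5.33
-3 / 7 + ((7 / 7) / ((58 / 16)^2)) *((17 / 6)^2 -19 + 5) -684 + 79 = -32101502 / 52983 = -605.88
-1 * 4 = -4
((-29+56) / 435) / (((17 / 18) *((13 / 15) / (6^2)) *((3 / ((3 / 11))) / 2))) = 34992 / 70499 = 0.50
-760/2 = -380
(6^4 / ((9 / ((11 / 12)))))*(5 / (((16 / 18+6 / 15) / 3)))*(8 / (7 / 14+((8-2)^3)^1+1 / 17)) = 12117600 / 213527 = 56.75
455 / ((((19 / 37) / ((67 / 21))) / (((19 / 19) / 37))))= 4355 / 57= 76.40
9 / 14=0.64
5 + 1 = 6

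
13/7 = 1.86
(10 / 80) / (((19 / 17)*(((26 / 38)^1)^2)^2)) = 116603 / 228488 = 0.51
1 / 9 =0.11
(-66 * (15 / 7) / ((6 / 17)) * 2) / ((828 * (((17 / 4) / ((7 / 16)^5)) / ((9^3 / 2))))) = -32089365 / 24117248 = -1.33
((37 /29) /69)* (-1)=-37 /2001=-0.02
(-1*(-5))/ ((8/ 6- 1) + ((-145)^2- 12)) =3/ 12608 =0.00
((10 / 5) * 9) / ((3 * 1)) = 6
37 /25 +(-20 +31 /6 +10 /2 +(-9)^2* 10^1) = 801.65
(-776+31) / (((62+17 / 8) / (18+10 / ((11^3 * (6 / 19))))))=-209.40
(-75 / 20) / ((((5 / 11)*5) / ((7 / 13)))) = -231 / 260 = -0.89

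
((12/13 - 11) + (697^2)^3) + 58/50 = 37263189884157289027/325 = 114655968874330120.08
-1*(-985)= 985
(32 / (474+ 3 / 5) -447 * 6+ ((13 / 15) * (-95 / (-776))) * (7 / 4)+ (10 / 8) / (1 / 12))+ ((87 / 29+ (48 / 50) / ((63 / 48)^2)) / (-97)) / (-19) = -21770646717719 / 8163752800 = -2666.74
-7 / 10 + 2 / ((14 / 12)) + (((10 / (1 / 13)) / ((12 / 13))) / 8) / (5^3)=9703 / 8400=1.16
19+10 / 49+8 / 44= 10449 / 539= 19.39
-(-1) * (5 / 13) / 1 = 5 / 13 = 0.38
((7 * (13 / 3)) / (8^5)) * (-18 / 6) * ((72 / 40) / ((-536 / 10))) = 819 / 8781824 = 0.00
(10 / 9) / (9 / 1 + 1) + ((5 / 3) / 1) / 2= 17 / 18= 0.94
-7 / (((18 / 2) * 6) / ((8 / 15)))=-28 / 405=-0.07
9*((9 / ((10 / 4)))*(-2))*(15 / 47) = -972 / 47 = -20.68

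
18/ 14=9/ 7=1.29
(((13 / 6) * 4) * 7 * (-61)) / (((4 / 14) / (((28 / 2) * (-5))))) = 2719990 / 3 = 906663.33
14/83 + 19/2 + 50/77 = 131885/12782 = 10.32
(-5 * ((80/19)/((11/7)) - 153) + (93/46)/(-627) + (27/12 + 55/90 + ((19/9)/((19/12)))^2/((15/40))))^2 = 155349502983744169/269522952336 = 576386.91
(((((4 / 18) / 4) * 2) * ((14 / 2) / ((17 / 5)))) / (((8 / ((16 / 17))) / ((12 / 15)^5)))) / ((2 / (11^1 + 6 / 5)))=437248 / 8128125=0.05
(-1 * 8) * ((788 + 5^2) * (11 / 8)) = -8943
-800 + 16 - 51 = -835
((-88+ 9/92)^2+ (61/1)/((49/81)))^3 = 479612712902.56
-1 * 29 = -29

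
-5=-5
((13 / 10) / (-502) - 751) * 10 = -3770033 / 502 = -7510.03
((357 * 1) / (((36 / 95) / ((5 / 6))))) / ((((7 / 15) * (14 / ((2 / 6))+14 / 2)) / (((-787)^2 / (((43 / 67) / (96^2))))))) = 643380697392000 / 2107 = 305353914281.92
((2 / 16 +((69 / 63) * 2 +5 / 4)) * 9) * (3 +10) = 417.16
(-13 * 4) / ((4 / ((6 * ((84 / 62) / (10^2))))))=-1.06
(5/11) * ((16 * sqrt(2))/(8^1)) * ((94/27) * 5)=4700 * sqrt(2)/297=22.38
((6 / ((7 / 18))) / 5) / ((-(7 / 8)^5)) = -3538944 / 588245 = -6.02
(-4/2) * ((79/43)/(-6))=79/129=0.61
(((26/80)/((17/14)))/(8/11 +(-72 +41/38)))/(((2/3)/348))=-1.99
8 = 8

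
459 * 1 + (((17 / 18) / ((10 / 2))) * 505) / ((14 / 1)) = 117385 / 252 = 465.81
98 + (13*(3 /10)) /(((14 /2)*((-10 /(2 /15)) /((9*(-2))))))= 85867 /875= 98.13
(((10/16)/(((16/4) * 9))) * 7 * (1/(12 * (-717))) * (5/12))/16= -175/475766784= -0.00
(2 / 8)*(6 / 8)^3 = 27 / 256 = 0.11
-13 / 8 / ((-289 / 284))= 923 / 578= 1.60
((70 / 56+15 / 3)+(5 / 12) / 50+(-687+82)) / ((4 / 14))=-2095.60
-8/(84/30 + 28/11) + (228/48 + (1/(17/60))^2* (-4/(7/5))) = -5495143/169932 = -32.34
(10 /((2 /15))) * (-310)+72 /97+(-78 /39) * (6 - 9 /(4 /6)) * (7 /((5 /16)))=-2222586 /97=-22913.26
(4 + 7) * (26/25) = 286/25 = 11.44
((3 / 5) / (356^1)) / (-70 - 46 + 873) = 3 / 1347460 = 0.00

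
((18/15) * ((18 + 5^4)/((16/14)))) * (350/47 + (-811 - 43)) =-134314341/235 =-571550.39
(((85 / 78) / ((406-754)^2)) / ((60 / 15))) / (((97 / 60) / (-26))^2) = 27625 / 47477814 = 0.00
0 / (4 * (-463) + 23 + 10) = 0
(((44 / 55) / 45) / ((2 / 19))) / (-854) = -19 / 96075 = -0.00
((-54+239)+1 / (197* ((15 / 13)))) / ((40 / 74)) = 5056864 / 14775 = 342.26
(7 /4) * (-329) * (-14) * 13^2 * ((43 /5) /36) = 325420.30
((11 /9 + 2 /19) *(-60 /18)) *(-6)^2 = -159.30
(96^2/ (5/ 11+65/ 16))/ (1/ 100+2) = 3604480/ 3551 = 1015.06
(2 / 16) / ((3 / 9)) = 3 / 8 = 0.38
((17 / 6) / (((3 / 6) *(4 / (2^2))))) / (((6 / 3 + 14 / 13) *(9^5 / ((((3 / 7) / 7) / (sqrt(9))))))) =221 / 347208120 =0.00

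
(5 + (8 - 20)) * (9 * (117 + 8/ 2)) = -7623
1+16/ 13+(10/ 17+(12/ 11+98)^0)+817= 181401/ 221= 820.82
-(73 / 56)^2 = -5329 / 3136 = -1.70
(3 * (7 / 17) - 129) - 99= -3855 / 17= -226.76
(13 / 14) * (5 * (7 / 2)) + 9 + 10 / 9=949 / 36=26.36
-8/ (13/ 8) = -64/ 13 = -4.92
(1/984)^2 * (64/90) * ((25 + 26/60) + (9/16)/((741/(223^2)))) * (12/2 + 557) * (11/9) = 23195838149/726446167200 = 0.03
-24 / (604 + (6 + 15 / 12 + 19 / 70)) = -3360 / 85613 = -0.04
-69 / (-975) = 23 / 325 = 0.07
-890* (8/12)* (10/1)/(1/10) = -178000/3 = -59333.33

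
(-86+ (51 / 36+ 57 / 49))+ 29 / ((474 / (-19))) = -84.58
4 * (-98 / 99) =-392 / 99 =-3.96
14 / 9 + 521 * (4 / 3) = 6266 / 9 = 696.22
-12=-12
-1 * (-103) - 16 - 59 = 28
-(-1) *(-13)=-13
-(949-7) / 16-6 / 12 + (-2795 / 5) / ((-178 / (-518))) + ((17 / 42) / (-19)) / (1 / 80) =-479492837 / 284088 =-1687.83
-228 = -228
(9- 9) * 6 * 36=0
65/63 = 1.03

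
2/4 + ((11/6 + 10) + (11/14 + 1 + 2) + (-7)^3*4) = -56947/42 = -1355.88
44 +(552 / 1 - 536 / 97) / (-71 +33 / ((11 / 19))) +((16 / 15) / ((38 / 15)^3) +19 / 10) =6.93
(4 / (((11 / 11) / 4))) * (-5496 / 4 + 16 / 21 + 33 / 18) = -460792 / 21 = -21942.48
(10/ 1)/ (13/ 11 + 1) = 55/ 12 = 4.58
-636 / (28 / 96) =-15264 / 7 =-2180.57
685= 685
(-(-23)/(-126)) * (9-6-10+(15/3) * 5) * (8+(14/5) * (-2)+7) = -1081/35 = -30.89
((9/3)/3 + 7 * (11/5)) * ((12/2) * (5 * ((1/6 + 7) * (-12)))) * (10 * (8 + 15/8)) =-4178310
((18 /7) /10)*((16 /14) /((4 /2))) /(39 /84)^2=576 /845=0.68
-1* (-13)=13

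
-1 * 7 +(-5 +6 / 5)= -54 / 5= -10.80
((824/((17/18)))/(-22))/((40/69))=-63963/935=-68.41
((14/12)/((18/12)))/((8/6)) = 7/12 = 0.58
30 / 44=15 / 22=0.68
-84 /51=-28 /17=-1.65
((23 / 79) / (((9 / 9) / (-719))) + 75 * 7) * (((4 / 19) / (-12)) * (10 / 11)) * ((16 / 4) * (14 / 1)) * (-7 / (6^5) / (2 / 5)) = 15274525 / 24073038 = 0.63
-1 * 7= -7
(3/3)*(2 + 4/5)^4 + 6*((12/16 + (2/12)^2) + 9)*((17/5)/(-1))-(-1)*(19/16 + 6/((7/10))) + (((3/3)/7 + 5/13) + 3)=-124.71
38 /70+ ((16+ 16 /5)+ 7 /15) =2122 /105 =20.21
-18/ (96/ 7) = -21/ 16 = -1.31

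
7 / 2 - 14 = -10.50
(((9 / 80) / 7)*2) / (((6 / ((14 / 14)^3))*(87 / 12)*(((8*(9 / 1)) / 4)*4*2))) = 1 / 194880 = 0.00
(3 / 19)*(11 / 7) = 33 / 133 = 0.25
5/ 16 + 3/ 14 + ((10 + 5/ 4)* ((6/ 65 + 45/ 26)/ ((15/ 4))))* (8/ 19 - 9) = -6417143/ 138320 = -46.39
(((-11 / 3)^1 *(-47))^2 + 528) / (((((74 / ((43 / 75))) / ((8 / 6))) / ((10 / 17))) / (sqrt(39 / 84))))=3342218 *sqrt(91) / 254745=125.16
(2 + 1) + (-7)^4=2404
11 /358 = 0.03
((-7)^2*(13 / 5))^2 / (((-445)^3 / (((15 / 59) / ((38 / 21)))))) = -25563447 / 987837811250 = -0.00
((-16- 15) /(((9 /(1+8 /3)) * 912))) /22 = -31 /49248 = -0.00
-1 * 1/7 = -1/7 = -0.14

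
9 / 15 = 0.60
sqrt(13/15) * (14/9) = 14 * sqrt(195)/135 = 1.45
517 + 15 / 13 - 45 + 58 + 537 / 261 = 603062 / 1131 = 533.21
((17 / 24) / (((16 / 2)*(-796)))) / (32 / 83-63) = 1411 / 794267904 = 0.00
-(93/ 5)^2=-345.96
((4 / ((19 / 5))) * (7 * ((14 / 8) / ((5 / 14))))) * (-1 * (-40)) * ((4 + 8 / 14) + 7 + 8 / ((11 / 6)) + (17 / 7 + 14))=9768640 / 209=46739.90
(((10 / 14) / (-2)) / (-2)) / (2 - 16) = -5 / 392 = -0.01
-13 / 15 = -0.87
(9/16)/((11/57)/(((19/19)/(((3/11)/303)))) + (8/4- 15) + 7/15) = -259065/5772272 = -0.04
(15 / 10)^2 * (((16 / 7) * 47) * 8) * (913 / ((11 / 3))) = 3370464 / 7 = 481494.86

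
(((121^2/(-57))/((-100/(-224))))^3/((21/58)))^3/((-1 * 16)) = 5952491538728885669643131028526204262068204786883231744/654180422955969005584716796875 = 9099158779212704564585267.00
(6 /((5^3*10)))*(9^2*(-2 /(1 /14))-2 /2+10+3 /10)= -67761 /6250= -10.84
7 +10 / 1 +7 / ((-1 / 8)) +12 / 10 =-189 / 5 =-37.80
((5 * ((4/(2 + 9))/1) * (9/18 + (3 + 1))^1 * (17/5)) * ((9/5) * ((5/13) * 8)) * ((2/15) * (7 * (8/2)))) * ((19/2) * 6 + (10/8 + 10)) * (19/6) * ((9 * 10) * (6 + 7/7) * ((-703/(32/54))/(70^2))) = -10428597963/550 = -18961087.21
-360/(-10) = 36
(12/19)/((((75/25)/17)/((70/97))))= 4760/1843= 2.58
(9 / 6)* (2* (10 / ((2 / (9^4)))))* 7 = 688905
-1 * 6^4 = -1296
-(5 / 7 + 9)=-68 / 7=-9.71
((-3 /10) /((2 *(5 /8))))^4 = 1296 /390625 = 0.00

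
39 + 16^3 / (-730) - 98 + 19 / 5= -60.81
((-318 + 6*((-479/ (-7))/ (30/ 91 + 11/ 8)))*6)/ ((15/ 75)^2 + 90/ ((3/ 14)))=-1.10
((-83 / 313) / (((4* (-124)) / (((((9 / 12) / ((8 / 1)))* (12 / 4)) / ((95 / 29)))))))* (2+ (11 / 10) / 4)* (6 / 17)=5913999 / 160464332800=0.00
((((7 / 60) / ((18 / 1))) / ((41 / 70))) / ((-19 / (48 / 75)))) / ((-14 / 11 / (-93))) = -0.03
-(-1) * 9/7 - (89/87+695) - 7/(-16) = -6765257/9744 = -694.30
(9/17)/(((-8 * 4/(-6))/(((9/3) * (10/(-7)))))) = -405/952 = -0.43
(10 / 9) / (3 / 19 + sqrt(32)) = -190 / 34629 + 14440 * sqrt(2) / 103887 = 0.19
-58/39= -1.49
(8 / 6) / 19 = 4 / 57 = 0.07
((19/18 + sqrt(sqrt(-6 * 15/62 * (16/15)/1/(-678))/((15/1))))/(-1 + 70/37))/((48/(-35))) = -24605/28512- 259 * sqrt(15) * 7006^(3/4)/16646256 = -0.91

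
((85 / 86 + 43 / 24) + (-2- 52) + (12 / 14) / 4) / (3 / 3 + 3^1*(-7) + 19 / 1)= 368465 / 7224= 51.01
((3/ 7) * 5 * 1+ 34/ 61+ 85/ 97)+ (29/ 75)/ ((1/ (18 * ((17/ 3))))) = 44542534/ 1035475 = 43.02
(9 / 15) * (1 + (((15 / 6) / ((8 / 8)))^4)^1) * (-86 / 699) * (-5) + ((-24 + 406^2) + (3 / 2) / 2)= 307238529 / 1864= 164827.54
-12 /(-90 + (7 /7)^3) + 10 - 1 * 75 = -5773 /89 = -64.87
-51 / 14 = -3.64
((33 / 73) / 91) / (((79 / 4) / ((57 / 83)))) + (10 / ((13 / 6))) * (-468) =-94085598636 / 43558151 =-2160.00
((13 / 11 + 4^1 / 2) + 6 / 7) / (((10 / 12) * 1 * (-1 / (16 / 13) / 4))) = -119424 / 5005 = -23.86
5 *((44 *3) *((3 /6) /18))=55 /3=18.33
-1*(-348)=348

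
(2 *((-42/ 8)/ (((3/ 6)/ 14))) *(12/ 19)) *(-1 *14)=49392/ 19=2599.58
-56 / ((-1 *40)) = 7 / 5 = 1.40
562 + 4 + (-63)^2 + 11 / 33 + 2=13612 / 3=4537.33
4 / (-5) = -4 / 5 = -0.80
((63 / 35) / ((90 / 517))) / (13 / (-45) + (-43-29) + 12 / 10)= -4653 / 31990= -0.15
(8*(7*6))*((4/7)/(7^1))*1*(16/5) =3072/35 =87.77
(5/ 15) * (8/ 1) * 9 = 24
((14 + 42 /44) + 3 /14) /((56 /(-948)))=-138408 /539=-256.79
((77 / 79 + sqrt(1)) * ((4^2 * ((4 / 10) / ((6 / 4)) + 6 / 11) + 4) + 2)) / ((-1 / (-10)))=325936 / 869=375.07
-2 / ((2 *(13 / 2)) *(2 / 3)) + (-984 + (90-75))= -12600 / 13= -969.23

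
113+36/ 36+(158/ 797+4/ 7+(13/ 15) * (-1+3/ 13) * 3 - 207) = -525711/ 5579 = -94.23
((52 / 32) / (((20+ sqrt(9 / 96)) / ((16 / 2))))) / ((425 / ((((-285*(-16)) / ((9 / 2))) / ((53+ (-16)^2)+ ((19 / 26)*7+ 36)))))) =26304512 / 5941045641 - 822016*sqrt(6) / 29705228205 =0.00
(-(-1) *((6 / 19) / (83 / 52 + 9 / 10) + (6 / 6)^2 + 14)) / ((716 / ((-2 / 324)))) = -0.00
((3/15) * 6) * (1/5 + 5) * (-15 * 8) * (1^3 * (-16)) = 59904/5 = 11980.80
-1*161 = -161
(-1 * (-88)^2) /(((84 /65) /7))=-125840 /3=-41946.67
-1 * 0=0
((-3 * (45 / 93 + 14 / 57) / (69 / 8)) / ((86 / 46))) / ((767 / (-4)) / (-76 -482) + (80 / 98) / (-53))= -642726336 / 1554439723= -0.41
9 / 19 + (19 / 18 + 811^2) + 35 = 224953075 / 342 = 657757.53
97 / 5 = 19.40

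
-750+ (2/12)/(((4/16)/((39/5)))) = -3724/5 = -744.80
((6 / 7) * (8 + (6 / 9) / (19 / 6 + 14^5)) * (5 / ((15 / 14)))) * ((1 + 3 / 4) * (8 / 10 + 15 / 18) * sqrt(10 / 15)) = 491932658 * sqrt(6) / 16134815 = 74.68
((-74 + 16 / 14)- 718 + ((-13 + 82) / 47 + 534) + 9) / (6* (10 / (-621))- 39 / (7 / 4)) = 11.01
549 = 549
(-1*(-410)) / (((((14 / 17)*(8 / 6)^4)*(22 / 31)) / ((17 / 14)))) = 148764195 / 551936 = 269.53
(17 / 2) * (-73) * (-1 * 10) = 6205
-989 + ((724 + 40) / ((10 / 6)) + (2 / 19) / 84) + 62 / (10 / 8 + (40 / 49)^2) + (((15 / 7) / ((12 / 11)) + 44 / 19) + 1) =-965371685 / 1958292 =-492.97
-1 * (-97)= 97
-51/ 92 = -0.55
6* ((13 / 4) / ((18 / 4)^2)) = 26 / 27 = 0.96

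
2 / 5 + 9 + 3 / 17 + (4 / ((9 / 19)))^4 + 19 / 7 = 19898475313 / 3903795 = 5097.21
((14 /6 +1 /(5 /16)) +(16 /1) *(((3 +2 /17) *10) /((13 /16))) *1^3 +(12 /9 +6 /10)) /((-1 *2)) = -1029976 /3315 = -310.70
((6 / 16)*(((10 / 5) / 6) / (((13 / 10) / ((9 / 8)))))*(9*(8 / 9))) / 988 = 45 / 51376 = 0.00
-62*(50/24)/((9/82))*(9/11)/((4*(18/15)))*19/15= -254.09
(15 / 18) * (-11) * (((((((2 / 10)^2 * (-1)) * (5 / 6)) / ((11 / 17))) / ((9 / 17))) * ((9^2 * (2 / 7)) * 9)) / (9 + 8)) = 153 / 14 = 10.93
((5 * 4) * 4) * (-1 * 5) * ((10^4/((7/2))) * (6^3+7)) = -1784000000/7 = -254857142.86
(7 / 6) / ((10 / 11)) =77 / 60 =1.28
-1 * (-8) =8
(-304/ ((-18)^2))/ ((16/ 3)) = -19/ 108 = -0.18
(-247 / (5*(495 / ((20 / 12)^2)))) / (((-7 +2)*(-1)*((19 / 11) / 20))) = -52 / 81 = -0.64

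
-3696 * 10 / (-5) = 7392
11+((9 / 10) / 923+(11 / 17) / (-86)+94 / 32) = 751951507 / 53977040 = 13.93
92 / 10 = 46 / 5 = 9.20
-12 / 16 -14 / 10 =-43 / 20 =-2.15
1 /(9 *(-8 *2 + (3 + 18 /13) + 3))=-13 /1008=-0.01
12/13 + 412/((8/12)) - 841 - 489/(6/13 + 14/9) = -464.50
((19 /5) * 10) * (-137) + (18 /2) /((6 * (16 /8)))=-5205.25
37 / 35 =1.06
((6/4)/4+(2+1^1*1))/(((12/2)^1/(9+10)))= 171/16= 10.69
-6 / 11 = -0.55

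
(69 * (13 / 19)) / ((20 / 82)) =36777 / 190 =193.56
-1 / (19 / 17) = -17 / 19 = -0.89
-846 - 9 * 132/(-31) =-25038/31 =-807.68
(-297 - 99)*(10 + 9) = -7524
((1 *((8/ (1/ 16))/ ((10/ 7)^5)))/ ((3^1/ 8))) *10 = 1075648/ 1875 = 573.68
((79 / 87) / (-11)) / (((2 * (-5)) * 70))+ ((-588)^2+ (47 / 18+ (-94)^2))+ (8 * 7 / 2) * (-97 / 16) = 178065881803 / 502425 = 354412.86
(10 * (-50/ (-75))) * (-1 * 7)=-140/ 3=-46.67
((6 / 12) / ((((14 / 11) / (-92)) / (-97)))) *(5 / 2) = 122705 / 14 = 8764.64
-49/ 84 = -7/ 12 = -0.58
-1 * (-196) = 196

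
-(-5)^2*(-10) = 250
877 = 877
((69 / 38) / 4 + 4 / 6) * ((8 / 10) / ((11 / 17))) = 1.39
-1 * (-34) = 34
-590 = -590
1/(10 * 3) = 1/30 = 0.03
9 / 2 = 4.50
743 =743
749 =749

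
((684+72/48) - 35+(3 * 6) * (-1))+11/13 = 16467/26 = 633.35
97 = 97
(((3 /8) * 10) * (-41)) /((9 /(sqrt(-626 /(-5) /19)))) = -41 * sqrt(59470) /228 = -43.85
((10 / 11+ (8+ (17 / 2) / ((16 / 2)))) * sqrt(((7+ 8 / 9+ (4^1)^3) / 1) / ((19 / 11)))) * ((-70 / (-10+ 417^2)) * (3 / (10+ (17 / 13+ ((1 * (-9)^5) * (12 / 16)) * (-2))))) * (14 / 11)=-372645 * sqrt(135223) / 122760157342174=-0.00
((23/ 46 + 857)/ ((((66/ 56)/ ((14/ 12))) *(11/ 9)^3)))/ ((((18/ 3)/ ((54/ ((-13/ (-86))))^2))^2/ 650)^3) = 1835076893450383515591262599463593165845790720000000/ 155260475320093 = 11819343523630817109645600000000000000.00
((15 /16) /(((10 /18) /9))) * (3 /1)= 729 /16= 45.56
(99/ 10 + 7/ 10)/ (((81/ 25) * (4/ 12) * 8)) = 265/ 216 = 1.23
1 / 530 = 0.00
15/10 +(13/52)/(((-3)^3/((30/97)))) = 1307/873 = 1.50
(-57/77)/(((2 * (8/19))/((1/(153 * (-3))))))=361/188496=0.00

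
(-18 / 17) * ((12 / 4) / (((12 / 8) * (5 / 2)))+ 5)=-522 / 85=-6.14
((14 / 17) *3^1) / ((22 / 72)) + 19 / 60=94273 / 11220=8.40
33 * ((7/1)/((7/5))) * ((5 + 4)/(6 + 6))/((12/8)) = 165/2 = 82.50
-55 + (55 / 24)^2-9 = -33839 / 576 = -58.75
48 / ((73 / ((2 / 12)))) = 8 / 73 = 0.11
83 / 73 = 1.14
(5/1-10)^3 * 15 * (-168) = 315000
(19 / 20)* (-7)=-6.65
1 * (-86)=-86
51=51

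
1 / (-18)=-1 / 18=-0.06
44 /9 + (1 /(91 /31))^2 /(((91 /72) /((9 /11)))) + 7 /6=914740733 /149207058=6.13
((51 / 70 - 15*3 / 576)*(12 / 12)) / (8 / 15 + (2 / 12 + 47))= 1457 / 106848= 0.01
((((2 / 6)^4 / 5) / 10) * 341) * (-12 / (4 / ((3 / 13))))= -341 / 5850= -0.06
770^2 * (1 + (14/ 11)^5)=3424487500/ 1331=2572868.14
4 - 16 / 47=172 / 47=3.66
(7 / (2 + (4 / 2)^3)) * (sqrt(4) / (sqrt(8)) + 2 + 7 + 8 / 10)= 7 * sqrt(2) / 20 + 343 / 50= 7.35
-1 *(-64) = 64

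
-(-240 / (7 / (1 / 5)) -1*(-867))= -6021 / 7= -860.14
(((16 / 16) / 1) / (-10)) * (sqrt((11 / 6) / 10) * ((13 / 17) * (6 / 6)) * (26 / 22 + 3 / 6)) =-481 * sqrt(165) / 112200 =-0.06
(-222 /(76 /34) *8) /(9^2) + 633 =319697 /513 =623.19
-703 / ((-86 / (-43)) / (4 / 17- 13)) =152551 / 34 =4486.79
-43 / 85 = -0.51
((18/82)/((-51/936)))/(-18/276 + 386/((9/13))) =-1162512/160868297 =-0.01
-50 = -50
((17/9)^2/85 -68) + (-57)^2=1288322/405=3181.04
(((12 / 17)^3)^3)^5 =3657261988008837196714082302655030834027437228032 / 23453165165327788911665591944416226304630809183732482257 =0.00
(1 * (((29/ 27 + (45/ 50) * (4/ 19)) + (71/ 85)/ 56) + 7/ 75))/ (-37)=-16748819/ 451747800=-0.04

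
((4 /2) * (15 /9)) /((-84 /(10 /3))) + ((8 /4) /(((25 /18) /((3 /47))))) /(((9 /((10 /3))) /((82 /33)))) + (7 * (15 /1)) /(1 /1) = 104.95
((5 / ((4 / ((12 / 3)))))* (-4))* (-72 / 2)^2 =-25920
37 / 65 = 0.57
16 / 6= 8 / 3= 2.67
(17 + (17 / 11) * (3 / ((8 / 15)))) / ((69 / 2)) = 2261 / 3036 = 0.74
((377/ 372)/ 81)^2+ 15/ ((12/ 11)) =13.75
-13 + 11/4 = -41/4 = -10.25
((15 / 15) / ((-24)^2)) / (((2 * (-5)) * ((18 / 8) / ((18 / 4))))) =-1 / 2880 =-0.00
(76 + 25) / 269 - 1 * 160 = -42939 / 269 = -159.62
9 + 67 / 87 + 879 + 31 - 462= 39826 / 87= 457.77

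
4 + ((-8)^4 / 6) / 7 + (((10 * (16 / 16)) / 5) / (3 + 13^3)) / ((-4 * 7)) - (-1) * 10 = 10304797 / 92400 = 111.52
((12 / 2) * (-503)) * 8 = -24144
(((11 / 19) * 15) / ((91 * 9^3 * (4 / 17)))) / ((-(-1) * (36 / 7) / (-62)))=-28985 / 4321512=-0.01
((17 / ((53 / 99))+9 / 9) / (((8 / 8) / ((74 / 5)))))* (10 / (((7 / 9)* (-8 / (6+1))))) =-289044 / 53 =-5453.66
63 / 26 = 2.42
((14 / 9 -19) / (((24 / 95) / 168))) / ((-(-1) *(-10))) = 20881 / 18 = 1160.06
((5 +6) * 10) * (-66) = -7260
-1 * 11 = -11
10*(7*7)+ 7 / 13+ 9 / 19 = 121280 / 247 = 491.01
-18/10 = -9/5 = -1.80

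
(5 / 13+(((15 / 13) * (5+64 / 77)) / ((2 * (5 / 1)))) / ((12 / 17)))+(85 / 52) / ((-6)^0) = 1831 / 616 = 2.97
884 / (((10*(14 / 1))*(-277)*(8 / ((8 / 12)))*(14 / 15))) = -221 / 108584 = -0.00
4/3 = 1.33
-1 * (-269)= 269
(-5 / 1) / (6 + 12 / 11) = -55 / 78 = -0.71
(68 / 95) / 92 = 17 / 2185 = 0.01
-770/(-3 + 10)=-110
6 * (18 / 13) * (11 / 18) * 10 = 660 / 13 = 50.77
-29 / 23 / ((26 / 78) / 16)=-1392 / 23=-60.52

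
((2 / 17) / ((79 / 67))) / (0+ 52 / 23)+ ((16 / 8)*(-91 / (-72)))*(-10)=-3964988 / 157131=-25.23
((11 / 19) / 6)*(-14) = -77 / 57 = -1.35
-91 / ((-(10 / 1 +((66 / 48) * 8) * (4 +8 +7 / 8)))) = 728 / 1213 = 0.60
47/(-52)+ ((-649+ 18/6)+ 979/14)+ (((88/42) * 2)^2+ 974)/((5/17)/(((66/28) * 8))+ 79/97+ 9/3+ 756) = -727789091498981/1264246380852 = -575.67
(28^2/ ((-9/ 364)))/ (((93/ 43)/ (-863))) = 10590017984/ 837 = 12652351.24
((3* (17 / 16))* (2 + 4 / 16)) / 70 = 459 / 4480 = 0.10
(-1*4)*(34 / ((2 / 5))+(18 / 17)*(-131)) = 3652 / 17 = 214.82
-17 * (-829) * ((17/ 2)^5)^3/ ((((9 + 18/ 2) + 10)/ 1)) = 40340128064927833970749/ 917504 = 43967250349783580.20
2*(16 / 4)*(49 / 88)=49 / 11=4.45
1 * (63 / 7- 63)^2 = 2916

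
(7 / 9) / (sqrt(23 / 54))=7 * sqrt(138) / 69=1.19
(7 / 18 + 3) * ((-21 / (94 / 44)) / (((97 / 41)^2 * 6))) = -7895657 / 7960014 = -0.99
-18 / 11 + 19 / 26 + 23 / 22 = 20 / 143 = 0.14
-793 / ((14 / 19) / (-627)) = 9447009 / 14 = 674786.36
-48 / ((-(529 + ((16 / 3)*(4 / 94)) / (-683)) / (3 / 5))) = 13867632 / 254721275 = 0.05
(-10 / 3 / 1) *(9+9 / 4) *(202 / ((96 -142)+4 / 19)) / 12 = 9595 / 696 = 13.79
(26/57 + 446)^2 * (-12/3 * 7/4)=-4533204928/3249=-1395261.60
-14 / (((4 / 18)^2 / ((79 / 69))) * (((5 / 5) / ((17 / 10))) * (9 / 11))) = -310233 / 460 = -674.42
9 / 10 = 0.90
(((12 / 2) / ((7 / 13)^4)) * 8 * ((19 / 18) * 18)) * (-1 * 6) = -156285792 / 2401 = -65091.96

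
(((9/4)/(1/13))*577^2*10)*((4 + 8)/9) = 129842310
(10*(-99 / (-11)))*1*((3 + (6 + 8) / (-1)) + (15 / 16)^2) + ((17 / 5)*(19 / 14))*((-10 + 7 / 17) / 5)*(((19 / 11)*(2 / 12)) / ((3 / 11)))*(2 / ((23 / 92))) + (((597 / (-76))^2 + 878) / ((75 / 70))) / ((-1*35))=-14710951289 / 14555520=-1010.68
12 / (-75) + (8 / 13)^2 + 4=17824 / 4225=4.22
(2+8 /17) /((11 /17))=42 /11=3.82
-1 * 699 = -699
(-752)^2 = 565504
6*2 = 12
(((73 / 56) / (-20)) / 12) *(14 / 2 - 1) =-73 / 2240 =-0.03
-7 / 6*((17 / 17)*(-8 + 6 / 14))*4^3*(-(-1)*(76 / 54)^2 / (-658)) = -1224512 / 719523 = -1.70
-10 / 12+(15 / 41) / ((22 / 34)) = -725 / 2706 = -0.27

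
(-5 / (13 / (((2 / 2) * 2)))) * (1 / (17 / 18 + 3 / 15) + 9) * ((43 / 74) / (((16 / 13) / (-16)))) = 218655 / 3811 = 57.37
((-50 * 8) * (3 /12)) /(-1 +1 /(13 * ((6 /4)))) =3900 /37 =105.41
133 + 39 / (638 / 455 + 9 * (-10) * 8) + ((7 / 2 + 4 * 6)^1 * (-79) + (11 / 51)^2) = -867227414371 / 425214081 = -2039.51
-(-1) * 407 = 407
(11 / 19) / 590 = 11 / 11210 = 0.00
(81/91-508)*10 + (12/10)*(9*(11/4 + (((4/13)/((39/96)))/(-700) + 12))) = -1452667981/295750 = -4911.81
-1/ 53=-0.02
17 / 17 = 1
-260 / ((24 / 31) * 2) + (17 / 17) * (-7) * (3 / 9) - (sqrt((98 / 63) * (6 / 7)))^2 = -2059 / 12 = -171.58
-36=-36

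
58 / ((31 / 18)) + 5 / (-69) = 71881 / 2139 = 33.60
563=563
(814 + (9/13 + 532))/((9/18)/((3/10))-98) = -52521/3757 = -13.98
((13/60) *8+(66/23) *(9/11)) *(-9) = -4224/115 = -36.73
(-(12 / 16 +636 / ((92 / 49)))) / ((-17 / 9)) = 281097 / 1564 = 179.73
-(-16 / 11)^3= 4096 / 1331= 3.08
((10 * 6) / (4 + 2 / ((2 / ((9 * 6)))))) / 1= 30 / 29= 1.03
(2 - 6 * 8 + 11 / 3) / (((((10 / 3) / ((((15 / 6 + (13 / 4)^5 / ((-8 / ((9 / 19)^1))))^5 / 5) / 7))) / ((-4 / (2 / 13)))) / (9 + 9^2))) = -3333892691900001081325619332967142663 / 1598658759395885146638909440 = -2085431097.98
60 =60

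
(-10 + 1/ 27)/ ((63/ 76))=-20444/ 1701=-12.02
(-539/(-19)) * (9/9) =539/19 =28.37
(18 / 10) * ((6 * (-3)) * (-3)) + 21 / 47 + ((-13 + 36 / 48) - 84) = 1313 / 940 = 1.40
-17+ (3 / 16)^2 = -4343 / 256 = -16.96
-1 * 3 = -3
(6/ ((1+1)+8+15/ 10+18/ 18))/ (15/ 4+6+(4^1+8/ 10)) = 16/ 485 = 0.03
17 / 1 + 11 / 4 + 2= 87 / 4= 21.75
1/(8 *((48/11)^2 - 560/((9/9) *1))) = -0.00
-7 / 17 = -0.41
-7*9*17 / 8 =-1071 / 8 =-133.88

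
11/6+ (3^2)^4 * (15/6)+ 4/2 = 49219/3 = 16406.33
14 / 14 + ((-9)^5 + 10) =-59038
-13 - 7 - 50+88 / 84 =-68.95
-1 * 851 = -851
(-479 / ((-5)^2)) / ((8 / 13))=-6227 / 200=-31.14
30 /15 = 2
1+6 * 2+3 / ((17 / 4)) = 233 / 17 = 13.71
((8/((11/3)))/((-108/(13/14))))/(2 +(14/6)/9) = -39/4697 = -0.01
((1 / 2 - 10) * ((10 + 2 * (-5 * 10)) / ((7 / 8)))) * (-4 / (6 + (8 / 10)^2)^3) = -53437500 / 4002509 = -13.35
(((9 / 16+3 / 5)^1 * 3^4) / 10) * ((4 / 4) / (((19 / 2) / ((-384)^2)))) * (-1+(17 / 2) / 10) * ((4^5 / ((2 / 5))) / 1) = -26658865152 / 475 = -56123926.64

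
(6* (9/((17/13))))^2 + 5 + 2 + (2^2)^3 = 513323/289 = 1776.20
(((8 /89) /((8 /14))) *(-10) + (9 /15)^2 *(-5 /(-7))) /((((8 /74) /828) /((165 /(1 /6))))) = -9977623.95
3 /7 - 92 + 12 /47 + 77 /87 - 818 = -26002022 /28623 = -908.43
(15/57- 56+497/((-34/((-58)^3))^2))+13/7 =629094659391762/38437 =16366903228.45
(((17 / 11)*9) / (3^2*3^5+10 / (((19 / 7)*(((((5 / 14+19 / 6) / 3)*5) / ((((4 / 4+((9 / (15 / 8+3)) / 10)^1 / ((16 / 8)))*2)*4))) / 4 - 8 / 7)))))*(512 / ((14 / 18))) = 103840086528 / 24759935123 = 4.19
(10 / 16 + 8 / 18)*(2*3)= 77 / 12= 6.42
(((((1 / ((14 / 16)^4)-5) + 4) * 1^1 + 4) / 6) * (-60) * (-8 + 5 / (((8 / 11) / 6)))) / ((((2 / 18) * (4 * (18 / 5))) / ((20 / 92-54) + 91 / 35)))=3159030915 / 63112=50054.36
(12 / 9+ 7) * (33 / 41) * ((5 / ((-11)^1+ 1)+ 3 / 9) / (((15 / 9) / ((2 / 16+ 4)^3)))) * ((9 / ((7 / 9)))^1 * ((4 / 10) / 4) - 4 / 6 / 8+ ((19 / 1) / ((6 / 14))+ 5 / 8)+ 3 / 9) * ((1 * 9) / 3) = -6548.42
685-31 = 654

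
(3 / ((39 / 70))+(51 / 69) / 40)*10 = 64621 / 1196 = 54.03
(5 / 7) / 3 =5 / 21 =0.24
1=1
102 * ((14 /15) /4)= 23.80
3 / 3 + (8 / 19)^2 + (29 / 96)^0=786 / 361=2.18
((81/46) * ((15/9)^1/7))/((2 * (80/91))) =351/1472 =0.24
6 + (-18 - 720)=-732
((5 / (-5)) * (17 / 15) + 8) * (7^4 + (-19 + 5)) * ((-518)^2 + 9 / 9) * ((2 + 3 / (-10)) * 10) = 224300219605 / 3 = 74766739868.33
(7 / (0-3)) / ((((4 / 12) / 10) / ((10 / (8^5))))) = -175 / 8192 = -0.02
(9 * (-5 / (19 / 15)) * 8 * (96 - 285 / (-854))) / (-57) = 74042100 / 154147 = 480.33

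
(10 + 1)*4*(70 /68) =770 /17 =45.29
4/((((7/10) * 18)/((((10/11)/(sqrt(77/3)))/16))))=25 * sqrt(231)/106722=0.00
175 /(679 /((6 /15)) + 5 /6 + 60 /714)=12495 /121267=0.10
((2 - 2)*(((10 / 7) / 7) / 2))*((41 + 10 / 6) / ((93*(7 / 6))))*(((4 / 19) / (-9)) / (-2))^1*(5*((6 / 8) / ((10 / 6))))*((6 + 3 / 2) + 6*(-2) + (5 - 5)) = 0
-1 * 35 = -35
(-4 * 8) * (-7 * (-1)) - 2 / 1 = -226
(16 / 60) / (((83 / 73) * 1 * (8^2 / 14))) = 511 / 9960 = 0.05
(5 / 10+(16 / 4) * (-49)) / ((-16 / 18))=3519 / 16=219.94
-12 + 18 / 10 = -51 / 5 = -10.20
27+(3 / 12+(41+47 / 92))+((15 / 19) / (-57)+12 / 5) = 5907337 / 83030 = 71.15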